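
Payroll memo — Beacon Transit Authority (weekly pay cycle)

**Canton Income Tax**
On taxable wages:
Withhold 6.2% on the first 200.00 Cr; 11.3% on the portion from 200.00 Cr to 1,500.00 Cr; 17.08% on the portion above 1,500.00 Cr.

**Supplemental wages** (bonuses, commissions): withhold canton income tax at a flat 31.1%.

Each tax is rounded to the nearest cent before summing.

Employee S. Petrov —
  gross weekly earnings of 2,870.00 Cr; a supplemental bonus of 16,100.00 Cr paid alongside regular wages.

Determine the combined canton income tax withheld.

Canton Income Tax: taxable = 2,870.00 Cr
  159.30 Cr + 17.08% × (2,870.00 Cr − 1,500.00 Cr) = 159.30 Cr + 17.08% × 1,370.00 Cr = 393.30 Cr
Supplemental (31.1% flat on bonus): 31.1% × 16,100.00 Cr = 5,007.10 Cr
Total canton income tax: 393.30 Cr + 5,007.10 Cr = 5,400.40 Cr

5,400.40 Cr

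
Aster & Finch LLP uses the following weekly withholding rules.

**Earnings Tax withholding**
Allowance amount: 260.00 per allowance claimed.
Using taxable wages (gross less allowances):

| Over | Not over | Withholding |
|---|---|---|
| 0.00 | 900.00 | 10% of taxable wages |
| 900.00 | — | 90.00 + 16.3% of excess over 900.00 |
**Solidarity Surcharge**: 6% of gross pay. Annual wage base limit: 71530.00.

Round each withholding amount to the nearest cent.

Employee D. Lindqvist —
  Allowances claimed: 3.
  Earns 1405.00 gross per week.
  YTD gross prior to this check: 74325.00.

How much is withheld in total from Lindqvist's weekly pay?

Earnings Tax: taxable = 1405.00 − 3×260.00 = 625.00
  10% × 625.00 = 62.50
Solidarity Surcharge: YTD 74325.00 ≥ cap 71530.00 → 0.00
Total: 62.50 + 0.00 = 62.50

62.50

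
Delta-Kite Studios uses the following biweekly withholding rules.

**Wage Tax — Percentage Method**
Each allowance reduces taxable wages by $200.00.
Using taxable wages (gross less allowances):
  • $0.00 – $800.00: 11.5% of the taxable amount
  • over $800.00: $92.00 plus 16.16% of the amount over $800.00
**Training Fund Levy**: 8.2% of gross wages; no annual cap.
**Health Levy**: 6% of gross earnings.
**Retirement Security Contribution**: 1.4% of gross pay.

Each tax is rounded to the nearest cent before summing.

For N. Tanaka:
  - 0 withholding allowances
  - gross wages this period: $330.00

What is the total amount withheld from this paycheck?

$89.43

Wage Tax: taxable = $330.00
  11.5% × $330.00 = $37.95
Training Fund Levy: 8.2% × $330.00 = $27.06
Health Levy: 6% × $330.00 = $19.80
Retirement Security Contribution: 1.4% × $330.00 = $4.62
Total: $37.95 + $27.06 + $19.80 + $4.62 = $89.43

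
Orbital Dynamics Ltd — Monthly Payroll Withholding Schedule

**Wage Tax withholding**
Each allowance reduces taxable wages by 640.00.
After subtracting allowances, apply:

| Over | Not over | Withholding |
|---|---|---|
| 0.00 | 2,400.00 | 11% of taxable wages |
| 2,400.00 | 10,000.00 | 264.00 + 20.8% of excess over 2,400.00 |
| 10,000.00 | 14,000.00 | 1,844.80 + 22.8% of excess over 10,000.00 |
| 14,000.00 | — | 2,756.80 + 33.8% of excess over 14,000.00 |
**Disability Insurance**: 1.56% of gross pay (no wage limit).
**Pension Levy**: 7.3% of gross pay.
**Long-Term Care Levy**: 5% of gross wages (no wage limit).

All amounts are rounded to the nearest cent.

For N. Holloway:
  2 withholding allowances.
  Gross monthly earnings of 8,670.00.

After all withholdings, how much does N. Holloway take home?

6,166.42

Wage Tax: taxable = 8,670.00 − 2×640.00 = 7,390.00
  264.00 + 20.8% × (7,390.00 − 2,400.00) = 264.00 + 20.8% × 4,990.00 = 1,301.92
Disability Insurance: 1.56% × 8,670.00 = 135.25
Pension Levy: 7.3% × 8,670.00 = 632.91
Long-Term Care Levy: 5% × 8,670.00 = 433.50
Total withheld: 1,301.92 + 135.25 + 632.91 + 433.50 = 2,503.58
Net pay: 8,670.00 − 2,503.58 = 6,166.42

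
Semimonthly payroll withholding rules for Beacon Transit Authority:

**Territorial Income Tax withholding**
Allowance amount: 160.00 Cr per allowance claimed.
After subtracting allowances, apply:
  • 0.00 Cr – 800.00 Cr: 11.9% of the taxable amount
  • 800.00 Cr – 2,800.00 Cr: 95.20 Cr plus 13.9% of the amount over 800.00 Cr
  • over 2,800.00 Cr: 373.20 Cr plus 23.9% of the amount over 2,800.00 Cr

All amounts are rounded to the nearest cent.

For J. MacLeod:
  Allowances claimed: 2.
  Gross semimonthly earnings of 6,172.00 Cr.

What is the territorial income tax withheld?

Territorial Income Tax: taxable = 6,172.00 Cr − 2×160.00 Cr = 5,852.00 Cr
  373.20 Cr + 23.9% × (5,852.00 Cr − 2,800.00 Cr) = 373.20 Cr + 23.9% × 3,052.00 Cr = 1,102.63 Cr

1,102.63 Cr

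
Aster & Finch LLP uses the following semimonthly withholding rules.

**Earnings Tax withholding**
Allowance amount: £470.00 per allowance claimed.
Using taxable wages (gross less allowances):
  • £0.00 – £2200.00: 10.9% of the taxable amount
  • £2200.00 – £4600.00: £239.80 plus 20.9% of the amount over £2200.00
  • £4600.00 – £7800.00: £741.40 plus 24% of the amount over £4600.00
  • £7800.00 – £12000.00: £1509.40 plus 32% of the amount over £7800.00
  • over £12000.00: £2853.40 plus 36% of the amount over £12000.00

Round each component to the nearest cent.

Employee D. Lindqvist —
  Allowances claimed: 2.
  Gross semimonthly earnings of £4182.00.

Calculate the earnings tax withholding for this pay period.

Earnings Tax: taxable = £4182.00 − 2×£470.00 = £3242.00
  £239.80 + 20.9% × (£3242.00 − £2200.00) = £239.80 + 20.9% × £1042.00 = £457.58

£457.58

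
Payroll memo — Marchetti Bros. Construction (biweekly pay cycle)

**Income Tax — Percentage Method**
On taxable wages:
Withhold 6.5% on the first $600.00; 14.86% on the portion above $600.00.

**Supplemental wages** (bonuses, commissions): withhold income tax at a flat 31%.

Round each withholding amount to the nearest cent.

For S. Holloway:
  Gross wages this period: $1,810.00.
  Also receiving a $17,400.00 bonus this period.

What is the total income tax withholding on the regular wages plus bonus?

$5,612.81

Income Tax: taxable = $1,810.00
  $39.00 + 14.86% × ($1,810.00 − $600.00) = $39.00 + 14.86% × $1,210.00 = $218.81
Supplemental (31% flat on bonus): 31% × $17,400.00 = $5,394.00
Total income tax: $218.81 + $5,394.00 = $5,612.81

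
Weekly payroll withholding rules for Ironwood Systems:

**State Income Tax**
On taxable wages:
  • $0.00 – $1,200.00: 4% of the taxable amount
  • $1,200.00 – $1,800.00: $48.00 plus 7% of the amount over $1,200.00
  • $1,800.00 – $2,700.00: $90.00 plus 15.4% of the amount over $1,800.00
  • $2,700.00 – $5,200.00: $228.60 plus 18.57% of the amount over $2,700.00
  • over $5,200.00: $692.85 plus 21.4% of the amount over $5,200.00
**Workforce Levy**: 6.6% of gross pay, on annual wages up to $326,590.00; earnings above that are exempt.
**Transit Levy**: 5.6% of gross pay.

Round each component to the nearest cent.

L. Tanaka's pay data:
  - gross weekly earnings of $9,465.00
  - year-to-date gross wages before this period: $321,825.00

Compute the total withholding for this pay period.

$2,450.09

State Income Tax: taxable = $9,465.00
  $692.85 + 21.4% × ($9,465.00 − $5,200.00) = $692.85 + 21.4% × $4,265.00 = $1,605.56
Workforce Levy: cap $326,590.00 − YTD $321,825.00 = $4,765.00 subject; 6.6% × $4,765.00 = $314.49
Transit Levy: 5.6% × $9,465.00 = $530.04
Total: $1,605.56 + $314.49 + $530.04 = $2,450.09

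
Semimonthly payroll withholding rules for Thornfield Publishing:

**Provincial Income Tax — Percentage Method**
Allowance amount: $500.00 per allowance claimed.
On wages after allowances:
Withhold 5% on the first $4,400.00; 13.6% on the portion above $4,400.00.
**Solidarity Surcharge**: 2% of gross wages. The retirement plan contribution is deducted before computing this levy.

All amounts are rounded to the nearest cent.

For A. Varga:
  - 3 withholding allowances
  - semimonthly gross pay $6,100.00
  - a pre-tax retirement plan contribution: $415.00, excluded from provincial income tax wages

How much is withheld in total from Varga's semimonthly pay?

Provincial Income Tax: taxable = $6,100.00 − $415.00 − 3×$500.00 = $4,185.00
  5% × $4,185.00 = $209.25
Solidarity Surcharge: 2% × $5,685.00 = $113.70
Total: $209.25 + $113.70 = $322.95

$322.95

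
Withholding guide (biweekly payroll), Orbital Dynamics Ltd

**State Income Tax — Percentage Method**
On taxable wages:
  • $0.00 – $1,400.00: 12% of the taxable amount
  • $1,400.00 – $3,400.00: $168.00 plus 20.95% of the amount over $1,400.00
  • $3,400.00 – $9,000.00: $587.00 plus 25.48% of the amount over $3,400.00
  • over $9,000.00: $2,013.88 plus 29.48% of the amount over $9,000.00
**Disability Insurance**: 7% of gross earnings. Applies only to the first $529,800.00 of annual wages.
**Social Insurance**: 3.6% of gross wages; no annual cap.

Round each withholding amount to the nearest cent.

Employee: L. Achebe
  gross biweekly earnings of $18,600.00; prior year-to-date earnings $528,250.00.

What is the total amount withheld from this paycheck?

$5,622.06

State Income Tax: taxable = $18,600.00
  $2,013.88 + 29.48% × ($18,600.00 − $9,000.00) = $2,013.88 + 29.48% × $9,600.00 = $4,843.96
Disability Insurance: cap $529,800.00 − YTD $528,250.00 = $1,550.00 subject; 7% × $1,550.00 = $108.50
Social Insurance: 3.6% × $18,600.00 = $669.60
Total: $4,843.96 + $108.50 + $669.60 = $5,622.06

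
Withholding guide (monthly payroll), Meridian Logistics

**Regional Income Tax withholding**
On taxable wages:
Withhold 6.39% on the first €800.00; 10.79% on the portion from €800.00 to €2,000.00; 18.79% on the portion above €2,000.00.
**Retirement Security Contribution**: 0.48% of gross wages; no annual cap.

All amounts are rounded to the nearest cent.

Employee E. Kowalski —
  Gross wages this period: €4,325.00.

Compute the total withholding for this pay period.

Regional Income Tax: taxable = €4,325.00
  €180.60 + 18.79% × (€4,325.00 − €2,000.00) = €180.60 + 18.79% × €2,325.00 = €617.47
Retirement Security Contribution: 0.48% × €4,325.00 = €20.76
Total: €617.47 + €20.76 = €638.23

€638.23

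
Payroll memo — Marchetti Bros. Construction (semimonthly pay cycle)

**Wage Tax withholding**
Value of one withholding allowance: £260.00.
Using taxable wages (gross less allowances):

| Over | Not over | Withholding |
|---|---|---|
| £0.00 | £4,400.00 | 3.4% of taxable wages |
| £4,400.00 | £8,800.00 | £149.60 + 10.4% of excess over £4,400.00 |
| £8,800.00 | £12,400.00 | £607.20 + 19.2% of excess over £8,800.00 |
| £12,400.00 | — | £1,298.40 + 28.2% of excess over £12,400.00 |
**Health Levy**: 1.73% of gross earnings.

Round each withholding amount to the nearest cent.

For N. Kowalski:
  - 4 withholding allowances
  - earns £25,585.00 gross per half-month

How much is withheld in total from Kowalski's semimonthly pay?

Wage Tax: taxable = £25,585.00 − 4×£260.00 = £24,545.00
  £1,298.40 + 28.2% × (£24,545.00 − £12,400.00) = £1,298.40 + 28.2% × £12,145.00 = £4,723.29
Health Levy: 1.73% × £25,585.00 = £442.62
Total: £4,723.29 + £442.62 = £5,165.91

£5,165.91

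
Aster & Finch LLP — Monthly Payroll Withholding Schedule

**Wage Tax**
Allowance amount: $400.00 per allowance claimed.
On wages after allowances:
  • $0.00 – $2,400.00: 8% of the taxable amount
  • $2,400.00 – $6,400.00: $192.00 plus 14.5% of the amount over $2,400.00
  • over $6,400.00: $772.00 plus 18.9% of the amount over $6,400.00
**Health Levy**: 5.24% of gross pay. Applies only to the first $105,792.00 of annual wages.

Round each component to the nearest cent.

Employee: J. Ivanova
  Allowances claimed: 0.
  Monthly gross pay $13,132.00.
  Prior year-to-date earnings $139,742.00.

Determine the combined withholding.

Wage Tax: taxable = $13,132.00
  $772.00 + 18.9% × ($13,132.00 − $6,400.00) = $772.00 + 18.9% × $6,732.00 = $2,044.35
Health Levy: YTD $139,742.00 ≥ cap $105,792.00 → $0.00
Total: $2,044.35 + $0.00 = $2,044.35

$2,044.35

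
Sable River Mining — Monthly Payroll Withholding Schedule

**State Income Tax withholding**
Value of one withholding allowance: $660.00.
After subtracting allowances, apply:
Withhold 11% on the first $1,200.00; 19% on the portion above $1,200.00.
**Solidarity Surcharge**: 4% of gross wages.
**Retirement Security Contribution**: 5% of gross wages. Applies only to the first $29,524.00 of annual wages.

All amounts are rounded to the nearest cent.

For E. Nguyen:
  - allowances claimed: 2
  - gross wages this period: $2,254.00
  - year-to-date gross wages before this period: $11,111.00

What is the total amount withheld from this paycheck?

$305.60

State Income Tax: taxable = $2,254.00 − 2×$660.00 = $934.00
  11% × $934.00 = $102.74
Solidarity Surcharge: 4% × $2,254.00 = $90.16
Retirement Security Contribution: 5% × $2,254.00 = $112.70
Total: $102.74 + $90.16 + $112.70 = $305.60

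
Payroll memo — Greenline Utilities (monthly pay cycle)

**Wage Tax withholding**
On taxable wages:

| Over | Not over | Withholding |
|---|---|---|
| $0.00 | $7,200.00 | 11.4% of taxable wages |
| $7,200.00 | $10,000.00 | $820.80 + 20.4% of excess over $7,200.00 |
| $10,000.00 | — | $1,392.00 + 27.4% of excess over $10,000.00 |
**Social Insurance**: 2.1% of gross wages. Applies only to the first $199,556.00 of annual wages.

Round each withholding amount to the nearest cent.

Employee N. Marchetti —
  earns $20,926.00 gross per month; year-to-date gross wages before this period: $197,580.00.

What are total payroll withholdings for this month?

$4,427.22

Wage Tax: taxable = $20,926.00
  $1,392.00 + 27.4% × ($20,926.00 − $10,000.00) = $1,392.00 + 27.4% × $10,926.00 = $4,385.72
Social Insurance: cap $199,556.00 − YTD $197,580.00 = $1,976.00 subject; 2.1% × $1,976.00 = $41.50
Total: $4,385.72 + $41.50 = $4,427.22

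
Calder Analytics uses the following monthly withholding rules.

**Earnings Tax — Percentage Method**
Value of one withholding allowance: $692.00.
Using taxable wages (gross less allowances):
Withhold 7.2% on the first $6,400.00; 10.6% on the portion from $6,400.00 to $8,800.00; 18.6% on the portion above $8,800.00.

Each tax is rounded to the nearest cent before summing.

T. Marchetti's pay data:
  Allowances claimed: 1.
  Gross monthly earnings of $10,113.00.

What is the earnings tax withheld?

Earnings Tax: taxable = $10,113.00 − 1×$692.00 = $9,421.00
  $715.20 + 18.6% × ($9,421.00 − $8,800.00) = $715.20 + 18.6% × $621.00 = $830.71

$830.71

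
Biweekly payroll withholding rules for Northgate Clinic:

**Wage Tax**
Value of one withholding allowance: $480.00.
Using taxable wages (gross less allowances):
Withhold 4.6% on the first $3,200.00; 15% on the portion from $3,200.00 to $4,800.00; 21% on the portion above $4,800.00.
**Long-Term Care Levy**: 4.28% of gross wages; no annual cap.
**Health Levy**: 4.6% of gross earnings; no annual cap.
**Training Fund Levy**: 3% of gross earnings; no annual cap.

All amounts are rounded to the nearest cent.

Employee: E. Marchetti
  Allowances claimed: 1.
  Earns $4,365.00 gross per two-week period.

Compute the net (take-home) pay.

$3,596.49

Wage Tax: taxable = $4,365.00 − 1×$480.00 = $3,885.00
  $147.20 + 15% × ($3,885.00 − $3,200.00) = $147.20 + 15% × $685.00 = $249.95
Long-Term Care Levy: 4.28% × $4,365.00 = $186.82
Health Levy: 4.6% × $4,365.00 = $200.79
Training Fund Levy: 3% × $4,365.00 = $130.95
Total withheld: $249.95 + $186.82 + $200.79 + $130.95 = $768.51
Net pay: $4,365.00 − $768.51 = $3,596.49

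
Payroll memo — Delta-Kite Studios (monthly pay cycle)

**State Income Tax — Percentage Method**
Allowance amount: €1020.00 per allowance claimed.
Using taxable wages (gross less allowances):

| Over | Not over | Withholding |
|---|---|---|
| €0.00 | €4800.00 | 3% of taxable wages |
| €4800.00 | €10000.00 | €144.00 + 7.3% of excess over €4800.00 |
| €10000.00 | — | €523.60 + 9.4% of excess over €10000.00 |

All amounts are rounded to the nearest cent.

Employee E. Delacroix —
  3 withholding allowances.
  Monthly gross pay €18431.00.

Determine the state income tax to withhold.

€1028.47

State Income Tax: taxable = €18431.00 − 3×€1020.00 = €15371.00
  €523.60 + 9.4% × (€15371.00 − €10000.00) = €523.60 + 9.4% × €5371.00 = €1028.47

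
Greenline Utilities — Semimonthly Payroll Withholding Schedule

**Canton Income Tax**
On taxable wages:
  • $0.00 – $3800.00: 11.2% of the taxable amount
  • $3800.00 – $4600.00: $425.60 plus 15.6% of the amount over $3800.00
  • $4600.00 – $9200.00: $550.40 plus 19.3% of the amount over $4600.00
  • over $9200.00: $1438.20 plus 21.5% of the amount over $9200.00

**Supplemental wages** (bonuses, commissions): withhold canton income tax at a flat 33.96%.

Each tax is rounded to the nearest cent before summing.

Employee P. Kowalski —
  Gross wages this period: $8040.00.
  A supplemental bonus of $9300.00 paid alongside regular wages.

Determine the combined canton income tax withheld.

$4372.60

Canton Income Tax: taxable = $8040.00
  $550.40 + 19.3% × ($8040.00 − $4600.00) = $550.40 + 19.3% × $3440.00 = $1214.32
Supplemental (33.96% flat on bonus): 33.96% × $9300.00 = $3158.28
Total canton income tax: $1214.32 + $3158.28 = $4372.60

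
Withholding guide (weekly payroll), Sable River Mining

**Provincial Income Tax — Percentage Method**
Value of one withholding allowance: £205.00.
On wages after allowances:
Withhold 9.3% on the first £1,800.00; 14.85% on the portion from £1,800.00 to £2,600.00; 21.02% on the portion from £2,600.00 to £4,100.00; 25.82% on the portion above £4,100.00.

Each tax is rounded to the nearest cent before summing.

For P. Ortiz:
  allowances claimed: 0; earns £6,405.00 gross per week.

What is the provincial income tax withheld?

Provincial Income Tax: taxable = £6,405.00
  £601.50 + 25.82% × (£6,405.00 − £4,100.00) = £601.50 + 25.82% × £2,305.00 = £1,196.65

£1,196.65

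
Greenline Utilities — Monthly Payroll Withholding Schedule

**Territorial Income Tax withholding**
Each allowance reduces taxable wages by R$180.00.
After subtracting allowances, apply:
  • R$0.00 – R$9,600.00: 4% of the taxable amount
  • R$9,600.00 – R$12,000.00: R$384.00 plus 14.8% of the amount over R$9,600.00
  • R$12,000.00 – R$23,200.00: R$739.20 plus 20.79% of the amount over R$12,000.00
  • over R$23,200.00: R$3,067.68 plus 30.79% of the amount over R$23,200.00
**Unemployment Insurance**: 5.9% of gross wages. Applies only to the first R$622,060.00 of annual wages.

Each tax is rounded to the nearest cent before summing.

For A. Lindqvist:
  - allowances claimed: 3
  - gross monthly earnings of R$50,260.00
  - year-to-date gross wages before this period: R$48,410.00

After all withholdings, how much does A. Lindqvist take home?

Territorial Income Tax: taxable = R$50,260.00 − 3×R$180.00 = R$49,720.00
  R$3,067.68 + 30.79% × (R$49,720.00 − R$23,200.00) = R$3,067.68 + 30.79% × R$26,520.00 = R$11,233.19
Unemployment Insurance: 5.9% × R$50,260.00 = R$2,965.34
Total withheld: R$11,233.19 + R$2,965.34 = R$14,198.53
Net pay: R$50,260.00 − R$14,198.53 = R$36,061.47

R$36,061.47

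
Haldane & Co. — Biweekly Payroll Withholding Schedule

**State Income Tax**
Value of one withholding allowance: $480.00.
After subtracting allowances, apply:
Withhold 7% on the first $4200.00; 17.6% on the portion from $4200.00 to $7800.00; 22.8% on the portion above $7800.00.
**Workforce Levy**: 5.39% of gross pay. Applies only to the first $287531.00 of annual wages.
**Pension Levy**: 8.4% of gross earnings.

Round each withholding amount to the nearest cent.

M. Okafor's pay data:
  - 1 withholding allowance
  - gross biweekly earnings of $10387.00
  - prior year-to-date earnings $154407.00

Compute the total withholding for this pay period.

$2840.37

State Income Tax: taxable = $10387.00 − 1×$480.00 = $9907.00
  $927.60 + 22.8% × ($9907.00 − $7800.00) = $927.60 + 22.8% × $2107.00 = $1408.00
Workforce Levy: 5.39% × $10387.00 = $559.86
Pension Levy: 8.4% × $10387.00 = $872.51
Total: $1408.00 + $559.86 + $872.51 = $2840.37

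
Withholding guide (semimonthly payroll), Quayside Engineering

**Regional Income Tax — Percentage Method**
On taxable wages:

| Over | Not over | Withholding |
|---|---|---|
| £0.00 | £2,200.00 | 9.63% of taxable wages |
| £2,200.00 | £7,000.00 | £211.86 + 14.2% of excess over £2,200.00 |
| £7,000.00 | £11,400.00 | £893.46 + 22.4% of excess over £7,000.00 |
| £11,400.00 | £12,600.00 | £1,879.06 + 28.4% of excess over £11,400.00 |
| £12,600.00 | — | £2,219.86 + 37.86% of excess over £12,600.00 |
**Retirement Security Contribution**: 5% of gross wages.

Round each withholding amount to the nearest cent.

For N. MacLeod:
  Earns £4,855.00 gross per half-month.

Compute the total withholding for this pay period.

£831.62

Regional Income Tax: taxable = £4,855.00
  £211.86 + 14.2% × (£4,855.00 − £2,200.00) = £211.86 + 14.2% × £2,655.00 = £588.87
Retirement Security Contribution: 5% × £4,855.00 = £242.75
Total: £588.87 + £242.75 = £831.62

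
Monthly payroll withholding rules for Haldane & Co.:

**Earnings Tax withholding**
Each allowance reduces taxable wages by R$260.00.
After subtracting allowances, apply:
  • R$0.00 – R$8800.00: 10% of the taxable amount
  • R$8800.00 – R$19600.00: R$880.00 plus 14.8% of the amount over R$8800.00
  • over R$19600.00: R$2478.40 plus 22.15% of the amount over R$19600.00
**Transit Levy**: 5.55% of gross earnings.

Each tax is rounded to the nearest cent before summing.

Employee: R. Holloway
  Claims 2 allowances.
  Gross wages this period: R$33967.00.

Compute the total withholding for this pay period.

Earnings Tax: taxable = R$33967.00 − 2×R$260.00 = R$33447.00
  R$2478.40 + 22.15% × (R$33447.00 − R$19600.00) = R$2478.40 + 22.15% × R$13847.00 = R$5545.51
Transit Levy: 5.55% × R$33967.00 = R$1885.17
Total: R$5545.51 + R$1885.17 = R$7430.68

R$7430.68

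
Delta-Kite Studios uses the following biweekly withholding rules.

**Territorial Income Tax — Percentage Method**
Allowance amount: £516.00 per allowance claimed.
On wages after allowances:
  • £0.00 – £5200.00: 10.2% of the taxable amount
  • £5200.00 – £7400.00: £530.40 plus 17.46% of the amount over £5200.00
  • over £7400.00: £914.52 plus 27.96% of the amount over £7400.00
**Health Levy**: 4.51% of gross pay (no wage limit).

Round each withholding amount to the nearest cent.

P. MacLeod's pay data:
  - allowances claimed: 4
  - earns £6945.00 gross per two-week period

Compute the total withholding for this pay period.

£811.08

Territorial Income Tax: taxable = £6945.00 − 4×£516.00 = £4881.00
  10.2% × £4881.00 = £497.86
Health Levy: 4.51% × £6945.00 = £313.22
Total: £497.86 + £313.22 = £811.08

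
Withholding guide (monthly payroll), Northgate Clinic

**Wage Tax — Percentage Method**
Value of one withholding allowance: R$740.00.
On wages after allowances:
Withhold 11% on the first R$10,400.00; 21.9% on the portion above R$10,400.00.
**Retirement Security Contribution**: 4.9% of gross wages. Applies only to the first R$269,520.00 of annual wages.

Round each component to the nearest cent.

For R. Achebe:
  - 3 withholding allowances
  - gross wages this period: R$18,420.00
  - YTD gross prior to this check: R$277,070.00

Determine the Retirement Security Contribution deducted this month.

Retirement Security Contribution: YTD R$277,070.00 ≥ cap R$269,520.00 → R$0.00

R$0.00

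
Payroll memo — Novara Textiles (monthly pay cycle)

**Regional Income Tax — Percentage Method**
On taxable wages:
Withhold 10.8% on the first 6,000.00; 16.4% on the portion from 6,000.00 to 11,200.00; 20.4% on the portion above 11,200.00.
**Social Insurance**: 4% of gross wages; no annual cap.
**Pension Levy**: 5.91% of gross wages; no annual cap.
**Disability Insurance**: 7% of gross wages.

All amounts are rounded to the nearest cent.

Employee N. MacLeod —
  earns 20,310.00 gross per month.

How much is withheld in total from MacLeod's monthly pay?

6,793.66

Regional Income Tax: taxable = 20,310.00
  1,500.80 + 20.4% × (20,310.00 − 11,200.00) = 1,500.80 + 20.4% × 9,110.00 = 3,359.24
Social Insurance: 4% × 20,310.00 = 812.40
Pension Levy: 5.91% × 20,310.00 = 1,200.32
Disability Insurance: 7% × 20,310.00 = 1,421.70
Total: 3,359.24 + 812.40 + 1,200.32 + 1,421.70 = 6,793.66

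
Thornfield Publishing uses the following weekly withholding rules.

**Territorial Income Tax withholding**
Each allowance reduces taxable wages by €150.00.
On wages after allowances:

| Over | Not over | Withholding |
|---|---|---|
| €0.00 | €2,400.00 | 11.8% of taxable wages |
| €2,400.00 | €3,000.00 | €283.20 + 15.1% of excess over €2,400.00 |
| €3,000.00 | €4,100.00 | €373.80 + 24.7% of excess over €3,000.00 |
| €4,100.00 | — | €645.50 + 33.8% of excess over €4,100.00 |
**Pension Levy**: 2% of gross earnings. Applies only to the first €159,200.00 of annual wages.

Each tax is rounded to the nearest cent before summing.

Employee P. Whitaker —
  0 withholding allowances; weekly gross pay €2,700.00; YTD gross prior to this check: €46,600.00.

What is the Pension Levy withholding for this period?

€54.00

Pension Levy: 2% × €2,700.00 = €54.00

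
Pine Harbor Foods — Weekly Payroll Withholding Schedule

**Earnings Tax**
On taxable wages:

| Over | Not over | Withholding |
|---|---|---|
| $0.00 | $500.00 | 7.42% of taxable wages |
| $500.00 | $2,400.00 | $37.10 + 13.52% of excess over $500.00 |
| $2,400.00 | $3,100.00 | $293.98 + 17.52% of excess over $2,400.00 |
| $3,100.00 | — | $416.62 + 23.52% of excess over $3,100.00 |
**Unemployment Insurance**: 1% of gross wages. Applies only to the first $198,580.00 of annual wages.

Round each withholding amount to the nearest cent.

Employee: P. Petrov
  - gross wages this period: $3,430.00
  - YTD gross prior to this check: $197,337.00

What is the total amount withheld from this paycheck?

$506.67

Earnings Tax: taxable = $3,430.00
  $416.62 + 23.52% × ($3,430.00 − $3,100.00) = $416.62 + 23.52% × $330.00 = $494.24
Unemployment Insurance: cap $198,580.00 − YTD $197,337.00 = $1,243.00 subject; 1% × $1,243.00 = $12.43
Total: $494.24 + $12.43 = $506.67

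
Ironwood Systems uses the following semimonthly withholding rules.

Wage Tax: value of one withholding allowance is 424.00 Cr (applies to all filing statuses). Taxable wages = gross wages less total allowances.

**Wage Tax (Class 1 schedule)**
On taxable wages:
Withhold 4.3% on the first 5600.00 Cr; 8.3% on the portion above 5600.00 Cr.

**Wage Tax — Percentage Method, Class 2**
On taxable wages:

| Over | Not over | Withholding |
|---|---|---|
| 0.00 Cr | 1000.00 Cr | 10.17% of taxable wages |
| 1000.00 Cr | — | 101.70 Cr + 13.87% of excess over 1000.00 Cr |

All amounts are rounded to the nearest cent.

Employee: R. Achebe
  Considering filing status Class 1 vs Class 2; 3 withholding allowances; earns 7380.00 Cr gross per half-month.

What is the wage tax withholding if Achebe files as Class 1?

282.96 Cr

Wage Tax (Class 1): taxable = 7380.00 Cr − 3×424.00 Cr = 6108.00 Cr
  240.80 Cr + 8.3% × (6108.00 Cr − 5600.00 Cr) = 240.80 Cr + 8.3% × 508.00 Cr = 282.96 Cr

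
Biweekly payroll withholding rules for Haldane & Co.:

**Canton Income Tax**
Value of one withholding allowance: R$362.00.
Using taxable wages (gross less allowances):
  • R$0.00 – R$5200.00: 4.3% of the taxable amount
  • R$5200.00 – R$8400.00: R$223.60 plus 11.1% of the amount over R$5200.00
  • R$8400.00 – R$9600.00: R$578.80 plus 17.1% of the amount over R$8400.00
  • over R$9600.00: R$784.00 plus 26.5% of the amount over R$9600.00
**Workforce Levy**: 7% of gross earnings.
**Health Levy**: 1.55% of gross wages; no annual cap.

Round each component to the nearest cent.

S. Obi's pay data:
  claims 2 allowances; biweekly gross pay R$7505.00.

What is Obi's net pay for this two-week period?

Canton Income Tax: taxable = R$7505.00 − 2×R$362.00 = R$6781.00
  R$223.60 + 11.1% × (R$6781.00 − R$5200.00) = R$223.60 + 11.1% × R$1581.00 = R$399.09
Workforce Levy: 7% × R$7505.00 = R$525.35
Health Levy: 1.55% × R$7505.00 = R$116.33
Total withheld: R$399.09 + R$525.35 + R$116.33 = R$1040.77
Net pay: R$7505.00 − R$1040.77 = R$6464.23

R$6464.23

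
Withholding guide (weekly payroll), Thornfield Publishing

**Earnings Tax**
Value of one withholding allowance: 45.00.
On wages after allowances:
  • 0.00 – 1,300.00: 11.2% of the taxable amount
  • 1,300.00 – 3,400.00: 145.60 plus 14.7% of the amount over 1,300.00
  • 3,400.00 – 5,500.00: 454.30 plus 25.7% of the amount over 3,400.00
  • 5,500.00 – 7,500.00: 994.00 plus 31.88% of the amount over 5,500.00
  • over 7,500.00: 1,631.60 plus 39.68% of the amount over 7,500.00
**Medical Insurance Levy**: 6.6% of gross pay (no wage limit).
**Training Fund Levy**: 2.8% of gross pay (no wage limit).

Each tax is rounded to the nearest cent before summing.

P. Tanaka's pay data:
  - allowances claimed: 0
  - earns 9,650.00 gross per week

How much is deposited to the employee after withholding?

6,258.18

Earnings Tax: taxable = 9,650.00
  1,631.60 + 39.68% × (9,650.00 − 7,500.00) = 1,631.60 + 39.68% × 2,150.00 = 2,484.72
Medical Insurance Levy: 6.6% × 9,650.00 = 636.90
Training Fund Levy: 2.8% × 9,650.00 = 270.20
Total withheld: 2,484.72 + 636.90 + 270.20 = 3,391.82
Net pay: 9,650.00 − 3,391.82 = 6,258.18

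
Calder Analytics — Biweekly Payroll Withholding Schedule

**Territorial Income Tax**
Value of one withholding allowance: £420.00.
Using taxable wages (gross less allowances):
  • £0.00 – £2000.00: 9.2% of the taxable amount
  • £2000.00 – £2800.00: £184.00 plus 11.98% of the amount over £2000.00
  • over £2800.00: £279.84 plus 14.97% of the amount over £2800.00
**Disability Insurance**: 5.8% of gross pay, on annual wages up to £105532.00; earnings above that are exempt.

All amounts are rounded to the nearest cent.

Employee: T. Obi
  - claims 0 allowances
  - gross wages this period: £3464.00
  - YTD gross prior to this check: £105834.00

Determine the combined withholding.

£379.24

Territorial Income Tax: taxable = £3464.00
  £279.84 + 14.97% × (£3464.00 − £2800.00) = £279.84 + 14.97% × £664.00 = £379.24
Disability Insurance: YTD £105834.00 ≥ cap £105532.00 → £0.00
Total: £379.24 + £0.00 = £379.24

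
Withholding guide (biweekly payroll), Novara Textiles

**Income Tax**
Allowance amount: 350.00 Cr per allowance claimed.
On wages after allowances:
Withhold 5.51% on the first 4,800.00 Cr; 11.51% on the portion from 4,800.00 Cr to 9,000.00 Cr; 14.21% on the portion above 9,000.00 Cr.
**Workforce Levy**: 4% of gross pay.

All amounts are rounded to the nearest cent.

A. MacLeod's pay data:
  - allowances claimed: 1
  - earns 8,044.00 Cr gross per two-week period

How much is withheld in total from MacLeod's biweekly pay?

919.34 Cr

Income Tax: taxable = 8,044.00 Cr − 1×350.00 Cr = 7,694.00 Cr
  264.48 Cr + 11.51% × (7,694.00 Cr − 4,800.00 Cr) = 264.48 Cr + 11.51% × 2,894.00 Cr = 597.58 Cr
Workforce Levy: 4% × 8,044.00 Cr = 321.76 Cr
Total: 597.58 Cr + 321.76 Cr = 919.34 Cr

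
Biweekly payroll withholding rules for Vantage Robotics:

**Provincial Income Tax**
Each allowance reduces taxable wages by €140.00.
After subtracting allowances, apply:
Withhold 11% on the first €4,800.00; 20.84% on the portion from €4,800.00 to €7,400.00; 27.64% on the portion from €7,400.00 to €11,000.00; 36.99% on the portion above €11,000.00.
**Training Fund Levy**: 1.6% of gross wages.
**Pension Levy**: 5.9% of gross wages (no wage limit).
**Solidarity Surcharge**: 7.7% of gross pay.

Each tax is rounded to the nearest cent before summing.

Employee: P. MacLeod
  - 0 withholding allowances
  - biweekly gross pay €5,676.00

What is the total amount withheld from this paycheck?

Provincial Income Tax: taxable = €5,676.00
  €528.00 + 20.84% × (€5,676.00 − €4,800.00) = €528.00 + 20.84% × €876.00 = €710.56
Training Fund Levy: 1.6% × €5,676.00 = €90.82
Pension Levy: 5.9% × €5,676.00 = €334.88
Solidarity Surcharge: 7.7% × €5,676.00 = €437.05
Total: €710.56 + €90.82 + €334.88 + €437.05 = €1,573.31

€1,573.31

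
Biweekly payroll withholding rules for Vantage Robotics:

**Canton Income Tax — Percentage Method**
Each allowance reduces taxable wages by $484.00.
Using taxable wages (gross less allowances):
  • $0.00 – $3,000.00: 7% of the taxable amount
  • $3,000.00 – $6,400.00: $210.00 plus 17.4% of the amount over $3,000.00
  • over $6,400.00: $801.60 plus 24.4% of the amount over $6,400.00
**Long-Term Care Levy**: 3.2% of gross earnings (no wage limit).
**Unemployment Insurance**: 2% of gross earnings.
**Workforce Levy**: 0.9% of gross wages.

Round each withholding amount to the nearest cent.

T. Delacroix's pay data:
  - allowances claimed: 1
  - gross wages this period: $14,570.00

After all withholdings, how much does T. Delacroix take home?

Canton Income Tax: taxable = $14,570.00 − 1×$484.00 = $14,086.00
  $801.60 + 24.4% × ($14,086.00 − $6,400.00) = $801.60 + 24.4% × $7,686.00 = $2,676.98
Long-Term Care Levy: 3.2% × $14,570.00 = $466.24
Unemployment Insurance: 2% × $14,570.00 = $291.40
Workforce Levy: 0.9% × $14,570.00 = $131.13
Total withheld: $2,676.98 + $466.24 + $291.40 + $131.13 = $3,565.75
Net pay: $14,570.00 − $3,565.75 = $11,004.25

$11,004.25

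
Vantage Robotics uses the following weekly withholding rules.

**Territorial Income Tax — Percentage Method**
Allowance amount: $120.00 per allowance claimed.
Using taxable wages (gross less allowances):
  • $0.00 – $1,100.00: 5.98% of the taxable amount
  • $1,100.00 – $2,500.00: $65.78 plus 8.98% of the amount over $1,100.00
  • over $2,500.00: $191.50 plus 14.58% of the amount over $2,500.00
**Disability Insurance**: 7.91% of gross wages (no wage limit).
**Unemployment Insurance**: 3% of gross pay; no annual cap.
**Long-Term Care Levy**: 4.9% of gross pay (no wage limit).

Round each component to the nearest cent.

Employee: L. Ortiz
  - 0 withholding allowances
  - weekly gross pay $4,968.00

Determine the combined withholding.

$1,336.77

Territorial Income Tax: taxable = $4,968.00
  $191.50 + 14.58% × ($4,968.00 − $2,500.00) = $191.50 + 14.58% × $2,468.00 = $551.33
Disability Insurance: 7.91% × $4,968.00 = $392.97
Unemployment Insurance: 3% × $4,968.00 = $149.04
Long-Term Care Levy: 4.9% × $4,968.00 = $243.43
Total: $551.33 + $392.97 + $149.04 + $243.43 = $1,336.77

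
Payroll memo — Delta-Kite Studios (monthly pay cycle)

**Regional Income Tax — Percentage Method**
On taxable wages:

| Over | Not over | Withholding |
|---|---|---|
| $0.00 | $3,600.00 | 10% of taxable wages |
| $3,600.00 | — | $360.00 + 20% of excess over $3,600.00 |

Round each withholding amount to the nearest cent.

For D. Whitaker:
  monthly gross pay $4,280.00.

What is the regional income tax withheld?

$496.00

Regional Income Tax: taxable = $4,280.00
  $360.00 + 20% × ($4,280.00 − $3,600.00) = $360.00 + 20% × $680.00 = $496.00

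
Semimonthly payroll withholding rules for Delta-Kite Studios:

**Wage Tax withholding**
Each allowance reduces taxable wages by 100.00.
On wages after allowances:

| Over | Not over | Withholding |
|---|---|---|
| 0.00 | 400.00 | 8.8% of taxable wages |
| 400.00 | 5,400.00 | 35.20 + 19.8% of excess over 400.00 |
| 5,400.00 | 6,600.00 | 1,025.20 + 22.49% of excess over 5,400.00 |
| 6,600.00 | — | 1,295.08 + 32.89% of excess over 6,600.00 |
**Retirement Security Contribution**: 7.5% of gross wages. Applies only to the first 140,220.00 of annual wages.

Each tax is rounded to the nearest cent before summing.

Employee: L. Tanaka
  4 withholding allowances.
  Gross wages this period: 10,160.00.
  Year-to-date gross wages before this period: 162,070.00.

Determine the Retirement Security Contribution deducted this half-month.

Retirement Security Contribution: YTD 162,070.00 ≥ cap 140,220.00 → 0.00

0.00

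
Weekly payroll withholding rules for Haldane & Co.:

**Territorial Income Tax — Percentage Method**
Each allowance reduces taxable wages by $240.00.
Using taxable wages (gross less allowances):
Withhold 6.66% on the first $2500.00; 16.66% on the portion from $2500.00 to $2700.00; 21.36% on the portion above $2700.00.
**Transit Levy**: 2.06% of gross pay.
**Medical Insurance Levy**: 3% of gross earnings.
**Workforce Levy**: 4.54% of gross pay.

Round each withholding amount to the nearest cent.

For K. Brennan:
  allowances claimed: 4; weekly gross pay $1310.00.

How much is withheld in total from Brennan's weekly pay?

Territorial Income Tax: taxable = $1310.00 − 4×$240.00 = $350.00
  6.66% × $350.00 = $23.31
Transit Levy: 2.06% × $1310.00 = $26.99
Medical Insurance Levy: 3% × $1310.00 = $39.30
Workforce Levy: 4.54% × $1310.00 = $59.47
Total: $23.31 + $26.99 + $39.30 + $59.47 = $149.07

$149.07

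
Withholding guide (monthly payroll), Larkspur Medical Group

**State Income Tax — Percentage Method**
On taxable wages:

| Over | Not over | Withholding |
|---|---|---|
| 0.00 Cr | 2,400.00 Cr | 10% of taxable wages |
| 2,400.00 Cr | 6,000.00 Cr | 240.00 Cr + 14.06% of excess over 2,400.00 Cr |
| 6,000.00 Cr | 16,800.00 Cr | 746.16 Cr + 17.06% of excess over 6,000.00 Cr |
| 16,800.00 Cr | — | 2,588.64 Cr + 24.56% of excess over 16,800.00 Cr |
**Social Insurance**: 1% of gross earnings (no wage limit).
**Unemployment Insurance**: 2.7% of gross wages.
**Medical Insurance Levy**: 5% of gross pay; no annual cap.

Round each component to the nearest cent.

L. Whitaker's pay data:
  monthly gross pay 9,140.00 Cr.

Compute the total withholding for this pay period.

2,077.02 Cr

State Income Tax: taxable = 9,140.00 Cr
  746.16 Cr + 17.06% × (9,140.00 Cr − 6,000.00 Cr) = 746.16 Cr + 17.06% × 3,140.00 Cr = 1,281.84 Cr
Social Insurance: 1% × 9,140.00 Cr = 91.40 Cr
Unemployment Insurance: 2.7% × 9,140.00 Cr = 246.78 Cr
Medical Insurance Levy: 5% × 9,140.00 Cr = 457.00 Cr
Total: 1,281.84 Cr + 91.40 Cr + 246.78 Cr + 457.00 Cr = 2,077.02 Cr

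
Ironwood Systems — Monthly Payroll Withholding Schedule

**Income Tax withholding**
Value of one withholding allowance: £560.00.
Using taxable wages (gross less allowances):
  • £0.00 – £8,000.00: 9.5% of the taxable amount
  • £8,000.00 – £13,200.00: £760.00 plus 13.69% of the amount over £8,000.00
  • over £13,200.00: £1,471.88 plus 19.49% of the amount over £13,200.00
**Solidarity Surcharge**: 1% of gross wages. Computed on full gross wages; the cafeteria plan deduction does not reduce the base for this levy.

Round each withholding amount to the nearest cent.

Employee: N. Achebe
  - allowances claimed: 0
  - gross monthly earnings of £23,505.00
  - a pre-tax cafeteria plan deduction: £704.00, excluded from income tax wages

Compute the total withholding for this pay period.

£3,578.16

Income Tax: taxable = £23,505.00 − £704.00 = £22,801.00
  £1,471.88 + 19.49% × (£22,801.00 − £13,200.00) = £1,471.88 + 19.49% × £9,601.00 = £3,343.11
Solidarity Surcharge: 1% × £23,505.00 = £235.05
Total: £3,343.11 + £235.05 = £3,578.16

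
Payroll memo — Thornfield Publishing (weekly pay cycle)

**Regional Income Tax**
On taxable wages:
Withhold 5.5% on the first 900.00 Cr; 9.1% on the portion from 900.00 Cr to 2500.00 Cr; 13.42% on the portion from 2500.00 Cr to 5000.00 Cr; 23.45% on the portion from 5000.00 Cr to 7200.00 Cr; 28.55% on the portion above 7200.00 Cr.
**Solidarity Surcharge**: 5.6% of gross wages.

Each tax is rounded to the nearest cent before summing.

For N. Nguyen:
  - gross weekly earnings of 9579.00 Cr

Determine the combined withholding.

Regional Income Tax: taxable = 9579.00 Cr
  1046.50 Cr + 28.55% × (9579.00 Cr − 7200.00 Cr) = 1046.50 Cr + 28.55% × 2379.00 Cr = 1725.70 Cr
Solidarity Surcharge: 5.6% × 9579.00 Cr = 536.42 Cr
Total: 1725.70 Cr + 536.42 Cr = 2262.12 Cr

2262.12 Cr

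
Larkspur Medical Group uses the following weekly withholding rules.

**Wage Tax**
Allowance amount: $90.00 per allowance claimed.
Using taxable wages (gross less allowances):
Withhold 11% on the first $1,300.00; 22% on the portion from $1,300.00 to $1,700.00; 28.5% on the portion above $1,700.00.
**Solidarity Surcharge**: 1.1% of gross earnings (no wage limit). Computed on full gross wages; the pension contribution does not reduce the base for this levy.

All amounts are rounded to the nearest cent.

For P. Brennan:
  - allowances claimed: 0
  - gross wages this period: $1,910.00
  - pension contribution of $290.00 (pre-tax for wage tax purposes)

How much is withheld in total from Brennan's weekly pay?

Wage Tax: taxable = $1,910.00 − $290.00 = $1,620.00
  $143.00 + 22% × ($1,620.00 − $1,300.00) = $143.00 + 22% × $320.00 = $213.40
Solidarity Surcharge: 1.1% × $1,910.00 = $21.01
Total: $213.40 + $21.01 = $234.41

$234.41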